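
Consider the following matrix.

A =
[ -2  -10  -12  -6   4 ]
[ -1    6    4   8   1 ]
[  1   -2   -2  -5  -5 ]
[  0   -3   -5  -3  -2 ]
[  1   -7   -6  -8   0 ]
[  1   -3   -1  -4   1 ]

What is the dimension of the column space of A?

Row reduce to echelon form.
R2 ← R2 − (1/2)·R1: [0, 11, 10, 11, -1]
R3 ← R3 + (1/2)·R1: [0, -7, -8, -8, -3]
R5 ← R5 + (1/2)·R1: [0, -12, -12, -11, 2]
R6 ← R6 + (1/2)·R1: [0, -8, -7, -7, 3]
R3 ← R3 + (7/11)·R2: [0, 0, -18/11, -1, -40/11]
R4 ← R4 + (3/11)·R2: [0, 0, -25/11, 0, -25/11]
R5 ← R5 + (12/11)·R2: [0, 0, -12/11, 1, 10/11]
R6 ← R6 + (8/11)·R2: [0, 0, 3/11, 1, 25/11]
R4 ← R4 − (25/18)·R3: [0, 0, 0, 25/18, 25/9]
R5 ← R5 − (2/3)·R3: [0, 0, 0, 5/3, 10/3]
R6 ← R6 + (1/6)·R3: [0, 0, 0, 5/6, 5/3]
R5 ← R5 − (6/5)·R4: [0, 0, 0, 0, 0]
R6 ← R6 − (3/5)·R4: [0, 0, 0, 0, 0]
Echelon form has 4 nonzero rows, so rank(A) = 4.
The column space has dimension equal to the rank: 4.

4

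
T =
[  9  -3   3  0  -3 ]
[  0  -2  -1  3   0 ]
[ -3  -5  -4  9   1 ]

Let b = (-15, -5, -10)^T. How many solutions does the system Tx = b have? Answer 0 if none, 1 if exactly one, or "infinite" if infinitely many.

infinite

Row reduce the augmented matrix [T | b].
R3 ← R3 + (1/3)·R1: [0, -6, -3, 9, 0, -15]
R3 ← R3 − (3)·R2: [0, 0, 0, 0, 0, 0]
The echelon form has 2 nonzero rows, and every pivot lies in the first 5 columns, so rank(T) = rank([T|b]) = 2.
The system is consistent.
rank = 2 < 5 unknowns, so there are infinitely many solutions.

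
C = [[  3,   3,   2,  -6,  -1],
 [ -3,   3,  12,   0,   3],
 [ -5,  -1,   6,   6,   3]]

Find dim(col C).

Row reduce to echelon form.
R2 ← R2 + R1: [0, 6, 14, -6, 2]
R3 ← R3 + (5/3)·R1: [0, 4, 28/3, -4, 4/3]
R3 ← R3 − (2/3)·R2: [0, 0, 0, 0, 0]
Echelon form has 2 nonzero rows, so rank(C) = 2.
The column space has dimension equal to the rank: 2.

2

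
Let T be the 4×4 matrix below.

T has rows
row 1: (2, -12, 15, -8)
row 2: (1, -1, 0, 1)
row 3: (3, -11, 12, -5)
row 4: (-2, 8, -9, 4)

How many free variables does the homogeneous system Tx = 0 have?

2

Row reduce to echelon form.
R2 ← R2 − (1/2)·R1: [0, 5, -15/2, 5]
R3 ← R3 − (3/2)·R1: [0, 7, -21/2, 7]
R4 ← R4 + R1: [0, -4, 6, -4]
R3 ← R3 − (7/5)·R2: [0, 0, 0, 0]
R4 ← R4 + (4/5)·R2: [0, 0, 0, 0]
2 nonzero rows, so rank(T) = 2.
T has 4 columns; by rank–nullity, nullity = 4 − 2 = 2.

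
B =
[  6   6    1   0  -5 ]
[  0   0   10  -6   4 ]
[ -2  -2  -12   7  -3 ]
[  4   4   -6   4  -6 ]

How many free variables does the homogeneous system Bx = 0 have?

Row reduce to echelon form.
R3 ← R3 + (1/3)·R1: [0, 0, -35/3, 7, -14/3]
R4 ← R4 − (2/3)·R1: [0, 0, -20/3, 4, -8/3]
R3 ← R3 + (7/6)·R2: [0, 0, 0, 0, 0]
R4 ← R4 + (2/3)·R2: [0, 0, 0, 0, 0]
2 nonzero rows, so rank(B) = 2.
B has 5 columns; by rank–nullity, nullity = 5 − 2 = 3.

3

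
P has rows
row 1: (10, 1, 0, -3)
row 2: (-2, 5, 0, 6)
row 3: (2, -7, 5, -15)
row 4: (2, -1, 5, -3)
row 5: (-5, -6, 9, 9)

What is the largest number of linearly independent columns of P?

Row reduce to echelon form.
R2 ← R2 + (1/5)·R1: [0, 26/5, 0, 27/5]
R3 ← R3 − (1/5)·R1: [0, -36/5, 5, -72/5]
R4 ← R4 − (1/5)·R1: [0, -6/5, 5, -12/5]
R5 ← R5 + (1/2)·R1: [0, -11/2, 9, 15/2]
R3 ← R3 + (18/13)·R2: [0, 0, 5, -90/13]
R4 ← R4 + (3/13)·R2: [0, 0, 5, -15/13]
R5 ← R5 + (55/52)·R2: [0, 0, 9, 687/52]
R4 ← R4 − R3: [0, 0, 0, 75/13]
R5 ← R5 − (9/5)·R3: [0, 0, 0, 1335/52]
R5 ← R5 − (89/20)·R4: [0, 0, 0, 0]
Echelon form has 4 nonzero rows, so rank(P) = 4.
The rank gives the maximum number of linearly independent columns: 4.

4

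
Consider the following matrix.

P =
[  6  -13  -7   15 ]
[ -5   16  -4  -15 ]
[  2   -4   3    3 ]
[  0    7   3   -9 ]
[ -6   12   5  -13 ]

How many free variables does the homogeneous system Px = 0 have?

0

Row reduce to echelon form.
R2 ← R2 + (5/6)·R1: [0, 31/6, -59/6, -5/2]
R3 ← R3 − (1/3)·R1: [0, 1/3, 16/3, -2]
R5 ← R5 + R1: [0, -1, -2, 2]
R3 ← R3 − (2/31)·R2: [0, 0, 185/31, -57/31]
R4 ← R4 − (42/31)·R2: [0, 0, 506/31, -174/31]
R5 ← R5 + (6/31)·R2: [0, 0, -121/31, 47/31]
R4 ← R4 − (506/185)·R3: [0, 0, 0, -108/185]
R5 ← R5 + (121/185)·R3: [0, 0, 0, 58/185]
R5 ← R5 + (29/54)·R4: [0, 0, 0, 0]
4 nonzero rows, so rank(P) = 4.
P has 4 columns; by rank–nullity, nullity = 4 − 4 = 0.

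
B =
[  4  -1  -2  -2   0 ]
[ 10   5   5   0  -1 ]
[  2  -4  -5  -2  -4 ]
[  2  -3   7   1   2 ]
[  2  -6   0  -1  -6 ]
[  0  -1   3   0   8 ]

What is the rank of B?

5

Row reduce to echelon form.
R2 ← R2 − (5/2)·R1: [0, 15/2, 10, 5, -1]
R3 ← R3 − (1/2)·R1: [0, -7/2, -4, -1, -4]
R4 ← R4 − (1/2)·R1: [0, -5/2, 8, 2, 2]
R5 ← R5 − (1/2)·R1: [0, -11/2, 1, 0, -6]
R3 ← R3 + (7/15)·R2: [0, 0, 2/3, 4/3, -67/15]
R4 ← R4 + (1/3)·R2: [0, 0, 34/3, 11/3, 5/3]
R5 ← R5 + (11/15)·R2: [0, 0, 25/3, 11/3, -101/15]
R6 ← R6 + (2/15)·R2: [0, 0, 13/3, 2/3, 118/15]
R4 ← R4 − (17)·R3: [0, 0, 0, -19, 388/5]
R5 ← R5 − (25/2)·R3: [0, 0, 0, -13, 491/10]
R6 ← R6 − (13/2)·R3: [0, 0, 0, -8, 369/10]
R5 ← R5 − (13/19)·R4: [0, 0, 0, 0, -759/190]
R6 ← R6 − (8/19)·R4: [0, 0, 0, 0, 803/190]
R6 ← R6 + (73/69)·R5: [0, 0, 0, 0, 0]
Echelon form has 5 nonzero rows, so rank(B) = 5.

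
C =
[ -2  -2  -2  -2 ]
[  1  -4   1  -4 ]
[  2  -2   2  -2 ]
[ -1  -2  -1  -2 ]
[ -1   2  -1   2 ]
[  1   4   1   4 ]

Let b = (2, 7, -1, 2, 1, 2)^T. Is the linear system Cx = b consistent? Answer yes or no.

Row reduce the augmented matrix [C | b].
R2 ← R2 + (1/2)·R1: [0, -5, 0, -5, 8]
R3 ← R3 + R1: [0, -4, 0, -4, 1]
R4 ← R4 − (1/2)·R1: [0, -1, 0, -1, 1]
R5 ← R5 − (1/2)·R1: [0, 3, 0, 3, 0]
R6 ← R6 + (1/2)·R1: [0, 3, 0, 3, 3]
R3 ← R3 − (4/5)·R2: [0, 0, 0, 0, -27/5]
R4 ← R4 − (1/5)·R2: [0, 0, 0, 0, -3/5]
R5 ← R5 + (3/5)·R2: [0, 0, 0, 0, 24/5]
R6 ← R6 + (3/5)·R2: [0, 0, 0, 0, 39/5]
R4 ← R4 − (1/9)·R3: [0, 0, 0, 0, 0]
R5 ← R5 + (8/9)·R3: [0, 0, 0, 0, 0]
R6 ← R6 + (13/9)·R3: [0, 0, 0, 0, 0]
The echelon form has 3 nonzero rows; the last pivot sits in the augmented column, so rank(C) = 2 but rank([C|b]) = 3.
Since the ranks differ, the system is inconsistent.

no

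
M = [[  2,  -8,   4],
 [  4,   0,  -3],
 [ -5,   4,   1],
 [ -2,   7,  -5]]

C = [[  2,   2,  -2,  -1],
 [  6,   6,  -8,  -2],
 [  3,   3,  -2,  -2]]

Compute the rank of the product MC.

First compute MC:
[[-32, -32,  52,   6],
 [ -1,  -1,  -2,   2],
 [ 17,  17, -24,  -5],
 [ 23,  23, -42,  -2]]
Now row reduce the product.
R2 ← R2 − (1/32)·R1: [0, 0, -29/8, 29/16]
R3 ← R3 + (17/32)·R1: [0, 0, 29/8, -29/16]
R4 ← R4 + (23/32)·R1: [0, 0, -37/8, 37/16]
R3 ← R3 + R2: [0, 0, 0, 0]
R4 ← R4 − (37/29)·R2: [0, 0, 0, 0]
2 nonzero rows, so rank(MC) = 2.

2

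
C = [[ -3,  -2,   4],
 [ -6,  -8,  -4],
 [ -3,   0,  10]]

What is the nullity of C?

Row reduce to echelon form.
R2 ← R2 − (2)·R1: [0, -4, -12]
R3 ← R3 − R1: [0, 2, 6]
R3 ← R3 + (1/2)·R2: [0, 0, 0]
2 nonzero rows, so rank(C) = 2.
C has 3 columns; by rank–nullity, nullity = 3 − 2 = 1.

1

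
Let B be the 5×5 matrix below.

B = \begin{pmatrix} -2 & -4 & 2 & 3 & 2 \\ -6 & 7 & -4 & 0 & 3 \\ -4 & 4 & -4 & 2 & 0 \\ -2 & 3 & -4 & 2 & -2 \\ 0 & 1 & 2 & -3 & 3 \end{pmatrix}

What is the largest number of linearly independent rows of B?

3

Row reduce to echelon form.
R2 ← R2 − (3)·R1: [0, 19, -10, -9, -3]
R3 ← R3 − (2)·R1: [0, 12, -8, -4, -4]
R4 ← R4 − R1: [0, 7, -6, -1, -4]
R3 ← R3 − (12/19)·R2: [0, 0, -32/19, 32/19, -40/19]
R4 ← R4 − (7/19)·R2: [0, 0, -44/19, 44/19, -55/19]
R5 ← R5 − (1/19)·R2: [0, 0, 48/19, -48/19, 60/19]
R4 ← R4 − (11/8)·R3: [0, 0, 0, 0, 0]
R5 ← R5 + (3/2)·R3: [0, 0, 0, 0, 0]
Echelon form has 3 nonzero rows, so rank(B) = 3.
The rank gives the maximum number of linearly independent rows: 3.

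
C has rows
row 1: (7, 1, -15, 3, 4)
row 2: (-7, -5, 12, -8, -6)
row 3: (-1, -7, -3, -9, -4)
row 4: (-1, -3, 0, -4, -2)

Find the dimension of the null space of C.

Row reduce to echelon form.
R2 ← R2 + R1: [0, -4, -3, -5, -2]
R3 ← R3 + (1/7)·R1: [0, -48/7, -36/7, -60/7, -24/7]
R4 ← R4 + (1/7)·R1: [0, -20/7, -15/7, -25/7, -10/7]
R3 ← R3 − (12/7)·R2: [0, 0, 0, 0, 0]
R4 ← R4 − (5/7)·R2: [0, 0, 0, 0, 0]
2 nonzero rows, so rank(C) = 2.
C has 5 columns; by rank–nullity, nullity = 5 − 2 = 3.

3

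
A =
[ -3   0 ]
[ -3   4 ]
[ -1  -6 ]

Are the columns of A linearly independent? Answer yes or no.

Row reduce A to echelon form.
R2 ← R2 − R1: [0, 4]
R3 ← R3 − (1/3)·R1: [0, -6]
R3 ← R3 + (3/2)·R2: [0, 0]
2 pivots among 2 columns.
Every column is a pivot column, so the columns are linearly independent.

yes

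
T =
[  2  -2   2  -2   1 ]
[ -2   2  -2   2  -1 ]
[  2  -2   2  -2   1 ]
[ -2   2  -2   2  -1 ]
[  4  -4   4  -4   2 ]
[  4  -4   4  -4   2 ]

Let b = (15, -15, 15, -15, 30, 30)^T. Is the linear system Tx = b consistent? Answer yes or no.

yes

Row reduce the augmented matrix [T | b].
R2 ← R2 + R1: [0, 0, 0, 0, 0, 0]
R3 ← R3 − R1: [0, 0, 0, 0, 0, 0]
R4 ← R4 + R1: [0, 0, 0, 0, 0, 0]
R5 ← R5 − (2)·R1: [0, 0, 0, 0, 0, 0]
R6 ← R6 − (2)·R1: [0, 0, 0, 0, 0, 0]
The echelon form has 1 nonzero rows, and every pivot lies in the first 5 columns, so rank(T) = rank([T|b]) = 1.
The system is consistent.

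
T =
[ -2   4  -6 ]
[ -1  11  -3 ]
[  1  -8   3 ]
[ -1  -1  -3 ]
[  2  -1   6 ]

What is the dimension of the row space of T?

2

Row reduce to echelon form.
R2 ← R2 − (1/2)·R1: [0, 9, 0]
R3 ← R3 + (1/2)·R1: [0, -6, 0]
R4 ← R4 − (1/2)·R1: [0, -3, 0]
R5 ← R5 + R1: [0, 3, 0]
R3 ← R3 + (2/3)·R2: [0, 0, 0]
R4 ← R4 + (1/3)·R2: [0, 0, 0]
R5 ← R5 − (1/3)·R2: [0, 0, 0]
Echelon form has 2 nonzero rows, so rank(T) = 2.
The row space has dimension equal to the rank: 2.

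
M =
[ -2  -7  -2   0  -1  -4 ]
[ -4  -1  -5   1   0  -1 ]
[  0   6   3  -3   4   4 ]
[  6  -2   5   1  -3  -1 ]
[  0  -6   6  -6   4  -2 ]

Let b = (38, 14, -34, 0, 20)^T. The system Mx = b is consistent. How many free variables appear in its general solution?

Row reduce the augmented matrix [M | b].
R2 ← R2 − (2)·R1: [0, 13, -1, 1, 2, 7, -62]
R4 ← R4 + (3)·R1: [0, -23, -1, 1, -6, -13, 114]
R3 ← R3 − (6/13)·R2: [0, 0, 45/13, -45/13, 40/13, 10/13, -70/13]
R4 ← R4 + (23/13)·R2: [0, 0, -36/13, 36/13, -32/13, -8/13, 56/13]
R5 ← R5 + (6/13)·R2: [0, 0, 72/13, -72/13, 64/13, 16/13, -112/13]
R4 ← R4 + (4/5)·R3: [0, 0, 0, 0, 0, 0, 0]
R5 ← R5 − (8/5)·R3: [0, 0, 0, 0, 0, 0, 0]
The echelon form has 3 nonzero rows, and every pivot lies in the first 6 columns, so rank(M) = rank([M|b]) = 3.
The system is consistent.
Free variables = (unknowns) − (rank) = 6 − 3 = 3.

3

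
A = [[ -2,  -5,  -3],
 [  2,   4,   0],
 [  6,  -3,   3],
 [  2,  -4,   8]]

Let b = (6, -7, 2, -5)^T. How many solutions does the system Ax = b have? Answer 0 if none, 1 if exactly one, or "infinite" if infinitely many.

Row reduce the augmented matrix [A | b].
R2 ← R2 + R1: [0, -1, -3, -1]
R3 ← R3 + (3)·R1: [0, -18, -6, 20]
R4 ← R4 + R1: [0, -9, 5, 1]
R3 ← R3 − (18)·R2: [0, 0, 48, 38]
R4 ← R4 − (9)·R2: [0, 0, 32, 10]
R4 ← R4 − (2/3)·R3: [0, 0, 0, -46/3]
The echelon form has 4 nonzero rows; the last pivot sits in the augmented column, so rank(A) = 3 but rank([A|b]) = 4.
Since the ranks differ, the system is inconsistent.
It has no solutions.

0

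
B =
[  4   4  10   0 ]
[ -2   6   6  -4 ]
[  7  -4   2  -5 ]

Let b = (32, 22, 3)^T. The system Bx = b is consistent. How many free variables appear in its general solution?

1

Row reduce the augmented matrix [B | b].
R2 ← R2 + (1/2)·R1: [0, 8, 11, -4, 38]
R3 ← R3 − (7/4)·R1: [0, -11, -31/2, -5, -53]
R3 ← R3 + (11/8)·R2: [0, 0, -3/8, -21/2, -3/4]
The echelon form has 3 nonzero rows, and every pivot lies in the first 4 columns, so rank(B) = rank([B|b]) = 3.
The system is consistent.
Free variables = (unknowns) − (rank) = 4 − 3 = 1.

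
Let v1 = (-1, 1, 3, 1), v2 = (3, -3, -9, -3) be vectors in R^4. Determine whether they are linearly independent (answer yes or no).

no

Form the matrix with these vectors as rows and row reduce.
R2 ← R2 + (3)·R1: [0, 0, 0, 0]
1 nonzero row, so the 2 vectors span a space of dimension 1.
Since 1 < 2, the vectors are linearly dependent.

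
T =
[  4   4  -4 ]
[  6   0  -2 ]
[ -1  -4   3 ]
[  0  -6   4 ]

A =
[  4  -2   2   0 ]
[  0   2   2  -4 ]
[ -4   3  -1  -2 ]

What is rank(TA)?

First compute TA:
[[ 32, -12,  20,  -8],
 [ 32, -18,  14,   4],
 [-16,   3, -13,  10],
 [-16,   0, -16,  16]]
Now row reduce the product.
R2 ← R2 − R1: [0, -6, -6, 12]
R3 ← R3 + (1/2)·R1: [0, -3, -3, 6]
R4 ← R4 + (1/2)·R1: [0, -6, -6, 12]
R3 ← R3 − (1/2)·R2: [0, 0, 0, 0]
R4 ← R4 − R2: [0, 0, 0, 0]
2 nonzero rows, so rank(TA) = 2.

2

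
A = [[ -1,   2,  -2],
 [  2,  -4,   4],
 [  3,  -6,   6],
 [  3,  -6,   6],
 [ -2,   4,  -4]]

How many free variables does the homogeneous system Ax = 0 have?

Row reduce to echelon form.
R2 ← R2 + (2)·R1: [0, 0, 0]
R3 ← R3 + (3)·R1: [0, 0, 0]
R4 ← R4 + (3)·R1: [0, 0, 0]
R5 ← R5 − (2)·R1: [0, 0, 0]
1 nonzero row, so rank(A) = 1.
A has 3 columns; by rank–nullity, nullity = 3 − 1 = 2.

2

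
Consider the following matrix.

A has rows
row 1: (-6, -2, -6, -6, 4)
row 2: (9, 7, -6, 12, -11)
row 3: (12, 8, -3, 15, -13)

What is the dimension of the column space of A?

Row reduce to echelon form.
R2 ← R2 + (3/2)·R1: [0, 4, -15, 3, -5]
R3 ← R3 + (2)·R1: [0, 4, -15, 3, -5]
R3 ← R3 − R2: [0, 0, 0, 0, 0]
Echelon form has 2 nonzero rows, so rank(A) = 2.
The column space has dimension equal to the rank: 2.

2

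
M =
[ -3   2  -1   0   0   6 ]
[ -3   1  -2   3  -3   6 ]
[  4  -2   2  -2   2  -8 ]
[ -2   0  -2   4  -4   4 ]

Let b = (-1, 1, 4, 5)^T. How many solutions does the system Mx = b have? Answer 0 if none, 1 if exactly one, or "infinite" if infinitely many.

0

Row reduce the augmented matrix [M | b].
R2 ← R2 − R1: [0, -1, -1, 3, -3, 0, 2]
R3 ← R3 + (4/3)·R1: [0, 2/3, 2/3, -2, 2, 0, 8/3]
R4 ← R4 − (2/3)·R1: [0, -4/3, -4/3, 4, -4, 0, 17/3]
R3 ← R3 + (2/3)·R2: [0, 0, 0, 0, 0, 0, 4]
R4 ← R4 − (4/3)·R2: [0, 0, 0, 0, 0, 0, 3]
R4 ← R4 − (3/4)·R3: [0, 0, 0, 0, 0, 0, 0]
The echelon form has 3 nonzero rows; the last pivot sits in the augmented column, so rank(M) = 2 but rank([M|b]) = 3.
Since the ranks differ, the system is inconsistent.
It has no solutions.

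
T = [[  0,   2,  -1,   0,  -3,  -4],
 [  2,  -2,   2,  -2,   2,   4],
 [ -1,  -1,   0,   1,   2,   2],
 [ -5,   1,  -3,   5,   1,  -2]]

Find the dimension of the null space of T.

Row reduce to echelon form.
Swap R1 ↔ R2
R3 ← R3 + (1/2)·R1: [0, -2, 1, 0, 3, 4]
R4 ← R4 + (5/2)·R1: [0, -4, 2, 0, 6, 8]
R3 ← R3 + R2: [0, 0, 0, 0, 0, 0]
R4 ← R4 + (2)·R2: [0, 0, 0, 0, 0, 0]
2 nonzero rows, so rank(T) = 2.
T has 6 columns; by rank–nullity, nullity = 6 − 2 = 4.

4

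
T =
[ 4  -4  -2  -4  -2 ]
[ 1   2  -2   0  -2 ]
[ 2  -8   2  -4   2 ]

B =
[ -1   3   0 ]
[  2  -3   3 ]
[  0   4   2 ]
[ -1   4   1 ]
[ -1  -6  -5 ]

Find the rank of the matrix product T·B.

2

First compute TB:
[[ -6,  12, -10],
 [  5,   1,  12],
 [-16,  10, -34]]
Now row reduce the product.
R2 ← R2 + (5/6)·R1: [0, 11, 11/3]
R3 ← R3 − (8/3)·R1: [0, -22, -22/3]
R3 ← R3 + (2)·R2: [0, 0, 0]
2 nonzero rows, so rank(TB) = 2.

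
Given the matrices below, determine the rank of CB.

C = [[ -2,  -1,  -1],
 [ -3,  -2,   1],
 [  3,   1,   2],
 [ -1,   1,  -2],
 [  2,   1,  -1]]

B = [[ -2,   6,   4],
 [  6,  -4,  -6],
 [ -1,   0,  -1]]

3

First compute CB:
[[ -1,  -8,  -1],
 [ -7, -10,  -1],
 [ -2,  14,   4],
 [ 10, -10,  -8],
 [  3,   8,   3]]
Now row reduce the product.
R2 ← R2 − (7)·R1: [0, 46, 6]
R3 ← R3 − (2)·R1: [0, 30, 6]
R4 ← R4 + (10)·R1: [0, -90, -18]
R5 ← R5 + (3)·R1: [0, -16, 0]
R3 ← R3 − (15/23)·R2: [0, 0, 48/23]
R4 ← R4 + (45/23)·R2: [0, 0, -144/23]
R5 ← R5 + (8/23)·R2: [0, 0, 48/23]
R4 ← R4 + (3)·R3: [0, 0, 0]
R5 ← R5 − R3: [0, 0, 0]
3 nonzero rows, so rank(CB) = 3.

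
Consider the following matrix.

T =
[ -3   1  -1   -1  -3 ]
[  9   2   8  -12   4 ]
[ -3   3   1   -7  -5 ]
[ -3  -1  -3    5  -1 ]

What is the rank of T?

Row reduce to echelon form.
R2 ← R2 + (3)·R1: [0, 5, 5, -15, -5]
R3 ← R3 − R1: [0, 2, 2, -6, -2]
R4 ← R4 − R1: [0, -2, -2, 6, 2]
R3 ← R3 − (2/5)·R2: [0, 0, 0, 0, 0]
R4 ← R4 + (2/5)·R2: [0, 0, 0, 0, 0]
Echelon form has 2 nonzero rows, so rank(T) = 2.

2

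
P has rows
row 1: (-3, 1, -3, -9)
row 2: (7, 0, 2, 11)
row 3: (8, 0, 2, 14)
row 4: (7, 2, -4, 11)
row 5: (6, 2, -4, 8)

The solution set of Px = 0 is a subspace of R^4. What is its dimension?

Row reduce to echelon form.
R2 ← R2 + (7/3)·R1: [0, 7/3, -5, -10]
R3 ← R3 + (8/3)·R1: [0, 8/3, -6, -10]
R4 ← R4 + (7/3)·R1: [0, 13/3, -11, -10]
R5 ← R5 + (2)·R1: [0, 4, -10, -10]
R3 ← R3 − (8/7)·R2: [0, 0, -2/7, 10/7]
R4 ← R4 − (13/7)·R2: [0, 0, -12/7, 60/7]
R5 ← R5 − (12/7)·R2: [0, 0, -10/7, 50/7]
R4 ← R4 − (6)·R3: [0, 0, 0, 0]
R5 ← R5 − (5)·R3: [0, 0, 0, 0]
3 nonzero rows, so rank(P) = 3.
P has 4 columns; by rank–nullity, nullity = 4 − 3 = 1.

1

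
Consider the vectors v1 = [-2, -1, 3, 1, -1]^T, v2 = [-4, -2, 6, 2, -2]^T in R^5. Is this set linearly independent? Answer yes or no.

Form the matrix with these vectors as rows and row reduce.
R2 ← R2 − (2)·R1: [0, 0, 0, 0, 0]
1 nonzero row, so the 2 vectors span a space of dimension 1.
Since 1 < 2, the vectors are linearly dependent.

no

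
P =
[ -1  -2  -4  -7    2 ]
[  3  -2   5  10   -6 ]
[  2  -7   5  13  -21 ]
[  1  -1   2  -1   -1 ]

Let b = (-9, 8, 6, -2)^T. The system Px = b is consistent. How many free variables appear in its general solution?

1

Row reduce the augmented matrix [P | b].
R2 ← R2 + (3)·R1: [0, -8, -7, -11, 0, -19]
R3 ← R3 + (2)·R1: [0, -11, -3, -1, -17, -12]
R4 ← R4 + R1: [0, -3, -2, -8, 1, -11]
R3 ← R3 − (11/8)·R2: [0, 0, 53/8, 113/8, -17, 113/8]
R4 ← R4 − (3/8)·R2: [0, 0, 5/8, -31/8, 1, -31/8]
R4 ← R4 − (5/53)·R3: [0, 0, 0, -276/53, 138/53, -276/53]
The echelon form has 4 nonzero rows, and every pivot lies in the first 5 columns, so rank(P) = rank([P|b]) = 4.
The system is consistent.
Free variables = (unknowns) − (rank) = 5 − 4 = 1.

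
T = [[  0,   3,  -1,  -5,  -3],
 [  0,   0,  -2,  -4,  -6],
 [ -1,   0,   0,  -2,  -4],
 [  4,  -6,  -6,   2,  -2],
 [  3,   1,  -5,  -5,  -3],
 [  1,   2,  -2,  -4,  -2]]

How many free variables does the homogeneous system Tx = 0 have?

Row reduce to echelon form.
Swap R1 ↔ R3
R4 ← R4 + (4)·R1: [0, -6, -6, -6, -18]
R5 ← R5 + (3)·R1: [0, 1, -5, -11, -15]
R6 ← R6 + R1: [0, 2, -2, -6, -6]
Swap R2 ↔ R3
R4 ← R4 + (2)·R2: [0, 0, -8, -16, -24]
R5 ← R5 − (1/3)·R2: [0, 0, -14/3, -28/3, -14]
R6 ← R6 − (2/3)·R2: [0, 0, -4/3, -8/3, -4]
R4 ← R4 − (4)·R3: [0, 0, 0, 0, 0]
R5 ← R5 − (7/3)·R3: [0, 0, 0, 0, 0]
R6 ← R6 − (2/3)·R3: [0, 0, 0, 0, 0]
3 nonzero rows, so rank(T) = 3.
T has 5 columns; by rank–nullity, nullity = 5 − 3 = 2.

2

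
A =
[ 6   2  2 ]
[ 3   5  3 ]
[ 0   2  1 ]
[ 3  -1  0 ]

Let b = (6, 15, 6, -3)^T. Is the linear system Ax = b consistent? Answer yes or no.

Row reduce the augmented matrix [A | b].
R2 ← R2 − (1/2)·R1: [0, 4, 2, 12]
R4 ← R4 − (1/2)·R1: [0, -2, -1, -6]
R3 ← R3 − (1/2)·R2: [0, 0, 0, 0]
R4 ← R4 + (1/2)·R2: [0, 0, 0, 0]
The echelon form has 2 nonzero rows, and every pivot lies in the first 3 columns, so rank(A) = rank([A|b]) = 2.
The system is consistent.

yes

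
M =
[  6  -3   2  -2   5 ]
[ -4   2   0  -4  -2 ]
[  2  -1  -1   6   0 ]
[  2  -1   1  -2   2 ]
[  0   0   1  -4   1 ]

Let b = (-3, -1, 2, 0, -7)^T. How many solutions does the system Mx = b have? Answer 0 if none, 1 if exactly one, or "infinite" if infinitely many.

Row reduce the augmented matrix [M | b].
R2 ← R2 + (2/3)·R1: [0, 0, 4/3, -16/3, 4/3, -3]
R3 ← R3 − (1/3)·R1: [0, 0, -5/3, 20/3, -5/3, 3]
R4 ← R4 − (1/3)·R1: [0, 0, 1/3, -4/3, 1/3, 1]
R3 ← R3 + (5/4)·R2: [0, 0, 0, 0, 0, -3/4]
R4 ← R4 − (1/4)·R2: [0, 0, 0, 0, 0, 7/4]
R5 ← R5 − (3/4)·R2: [0, 0, 0, 0, 0, -19/4]
R4 ← R4 + (7/3)·R3: [0, 0, 0, 0, 0, 0]
R5 ← R5 − (19/3)·R3: [0, 0, 0, 0, 0, 0]
The echelon form has 3 nonzero rows; the last pivot sits in the augmented column, so rank(M) = 2 but rank([M|b]) = 3.
Since the ranks differ, the system is inconsistent.
It has no solutions.

0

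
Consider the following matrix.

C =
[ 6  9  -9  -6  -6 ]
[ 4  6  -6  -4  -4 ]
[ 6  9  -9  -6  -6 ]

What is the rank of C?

1

Row reduce to echelon form.
R2 ← R2 − (2/3)·R1: [0, 0, 0, 0, 0]
R3 ← R3 − R1: [0, 0, 0, 0, 0]
Echelon form has 1 nonzero row, so rank(C) = 1.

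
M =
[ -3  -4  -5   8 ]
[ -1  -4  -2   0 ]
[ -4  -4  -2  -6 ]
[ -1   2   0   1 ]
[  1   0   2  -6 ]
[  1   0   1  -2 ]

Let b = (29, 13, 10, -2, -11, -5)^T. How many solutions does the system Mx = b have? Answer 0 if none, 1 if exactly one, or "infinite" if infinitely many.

infinite

Row reduce the augmented matrix [M | b].
R2 ← R2 − (1/3)·R1: [0, -8/3, -1/3, -8/3, 10/3]
R3 ← R3 − (4/3)·R1: [0, 4/3, 14/3, -50/3, -86/3]
R4 ← R4 − (1/3)·R1: [0, 10/3, 5/3, -5/3, -35/3]
R5 ← R5 + (1/3)·R1: [0, -4/3, 1/3, -10/3, -4/3]
R6 ← R6 + (1/3)·R1: [0, -4/3, -2/3, 2/3, 14/3]
R3 ← R3 + (1/2)·R2: [0, 0, 9/2, -18, -27]
R4 ← R4 + (5/4)·R2: [0, 0, 5/4, -5, -15/2]
R5 ← R5 − (1/2)·R2: [0, 0, 1/2, -2, -3]
R6 ← R6 − (1/2)·R2: [0, 0, -1/2, 2, 3]
R4 ← R4 − (5/18)·R3: [0, 0, 0, 0, 0]
R5 ← R5 − (1/9)·R3: [0, 0, 0, 0, 0]
R6 ← R6 + (1/9)·R3: [0, 0, 0, 0, 0]
The echelon form has 3 nonzero rows, and every pivot lies in the first 4 columns, so rank(M) = rank([M|b]) = 3.
The system is consistent.
rank = 3 < 4 unknowns, so there are infinitely many solutions.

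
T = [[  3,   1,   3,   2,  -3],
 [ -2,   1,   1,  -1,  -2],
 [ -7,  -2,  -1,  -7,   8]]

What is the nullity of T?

2

Row reduce to echelon form.
R2 ← R2 + (2/3)·R1: [0, 5/3, 3, 1/3, -4]
R3 ← R3 + (7/3)·R1: [0, 1/3, 6, -7/3, 1]
R3 ← R3 − (1/5)·R2: [0, 0, 27/5, -12/5, 9/5]
3 nonzero rows, so rank(T) = 3.
T has 5 columns; by rank–nullity, nullity = 5 − 3 = 2.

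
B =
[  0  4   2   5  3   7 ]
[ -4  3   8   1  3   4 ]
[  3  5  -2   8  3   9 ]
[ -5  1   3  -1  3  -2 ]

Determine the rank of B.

4

Row reduce to echelon form.
Swap R1 ↔ R2
R3 ← R3 + (3/4)·R1: [0, 29/4, 4, 35/4, 21/4, 12]
R4 ← R4 − (5/4)·R1: [0, -11/4, -7, -9/4, -3/4, -7]
R3 ← R3 − (29/16)·R2: [0, 0, 3/8, -5/16, -3/16, -11/16]
R4 ← R4 + (11/16)·R2: [0, 0, -45/8, 19/16, 21/16, -35/16]
R4 ← R4 + (15)·R3: [0, 0, 0, -7/2, -3/2, -25/2]
Echelon form has 4 nonzero rows, so rank(B) = 4.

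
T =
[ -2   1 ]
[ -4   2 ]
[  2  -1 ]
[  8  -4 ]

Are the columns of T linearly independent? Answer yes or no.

no

Row reduce T to echelon form.
R2 ← R2 − (2)·R1: [0, 0]
R3 ← R3 + R1: [0, 0]
R4 ← R4 + (4)·R1: [0, 0]
1 pivot among 2 columns.
Only 1 < 2 pivot columns, so the columns are linearly dependent.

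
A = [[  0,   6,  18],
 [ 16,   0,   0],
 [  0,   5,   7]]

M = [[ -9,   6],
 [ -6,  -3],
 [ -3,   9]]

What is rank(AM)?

First compute AM:
[[-90, 144],
 [-144,  96],
 [-51,  48]]
Now row reduce the product.
R2 ← R2 − (8/5)·R1: [0, -672/5]
R3 ← R3 − (17/30)·R1: [0, -168/5]
R3 ← R3 − (1/4)·R2: [0, 0]
2 nonzero rows, so rank(AM) = 2.

2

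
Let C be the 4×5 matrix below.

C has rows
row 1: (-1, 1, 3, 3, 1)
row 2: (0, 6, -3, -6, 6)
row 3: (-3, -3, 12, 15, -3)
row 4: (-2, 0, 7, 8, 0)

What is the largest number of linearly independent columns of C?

Row reduce to echelon form.
R3 ← R3 − (3)·R1: [0, -6, 3, 6, -6]
R4 ← R4 − (2)·R1: [0, -2, 1, 2, -2]
R3 ← R3 + R2: [0, 0, 0, 0, 0]
R4 ← R4 + (1/3)·R2: [0, 0, 0, 0, 0]
Echelon form has 2 nonzero rows, so rank(C) = 2.
The rank gives the maximum number of linearly independent columns: 2.

2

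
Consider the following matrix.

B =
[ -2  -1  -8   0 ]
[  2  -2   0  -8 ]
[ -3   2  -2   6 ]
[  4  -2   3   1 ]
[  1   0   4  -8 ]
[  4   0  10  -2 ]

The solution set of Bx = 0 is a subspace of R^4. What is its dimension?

Row reduce to echelon form.
R2 ← R2 + R1: [0, -3, -8, -8]
R3 ← R3 − (3/2)·R1: [0, 7/2, 10, 6]
R4 ← R4 + (2)·R1: [0, -4, -13, 1]
R5 ← R5 + (1/2)·R1: [0, -1/2, 0, -8]
R6 ← R6 + (2)·R1: [0, -2, -6, -2]
R3 ← R3 + (7/6)·R2: [0, 0, 2/3, -10/3]
R4 ← R4 − (4/3)·R2: [0, 0, -7/3, 35/3]
R5 ← R5 − (1/6)·R2: [0, 0, 4/3, -20/3]
R6 ← R6 − (2/3)·R2: [0, 0, -2/3, 10/3]
R4 ← R4 + (7/2)·R3: [0, 0, 0, 0]
R5 ← R5 − (2)·R3: [0, 0, 0, 0]
R6 ← R6 + R3: [0, 0, 0, 0]
3 nonzero rows, so rank(B) = 3.
B has 4 columns; by rank–nullity, nullity = 4 − 3 = 1.

1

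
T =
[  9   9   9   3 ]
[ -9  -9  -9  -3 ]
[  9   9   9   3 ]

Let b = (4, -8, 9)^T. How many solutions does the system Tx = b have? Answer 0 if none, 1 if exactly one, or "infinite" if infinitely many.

0

Row reduce the augmented matrix [T | b].
R2 ← R2 + R1: [0, 0, 0, 0, -4]
R3 ← R3 − R1: [0, 0, 0, 0, 5]
R3 ← R3 + (5/4)·R2: [0, 0, 0, 0, 0]
The echelon form has 2 nonzero rows; the last pivot sits in the augmented column, so rank(T) = 1 but rank([T|b]) = 2.
Since the ranks differ, the system is inconsistent.
It has no solutions.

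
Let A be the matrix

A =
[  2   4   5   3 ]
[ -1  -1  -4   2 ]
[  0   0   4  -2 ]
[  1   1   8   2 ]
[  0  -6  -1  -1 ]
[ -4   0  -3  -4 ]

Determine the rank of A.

4

Row reduce to echelon form.
R2 ← R2 + (1/2)·R1: [0, 1, -3/2, 7/2]
R4 ← R4 − (1/2)·R1: [0, -1, 11/2, 1/2]
R6 ← R6 + (2)·R1: [0, 8, 7, 2]
R4 ← R4 + R2: [0, 0, 4, 4]
R5 ← R5 + (6)·R2: [0, 0, -10, 20]
R6 ← R6 − (8)·R2: [0, 0, 19, -26]
R4 ← R4 − R3: [0, 0, 0, 6]
R5 ← R5 + (5/2)·R3: [0, 0, 0, 15]
R6 ← R6 − (19/4)·R3: [0, 0, 0, -33/2]
R5 ← R5 − (5/2)·R4: [0, 0, 0, 0]
R6 ← R6 + (11/4)·R4: [0, 0, 0, 0]
Echelon form has 4 nonzero rows, so rank(A) = 4.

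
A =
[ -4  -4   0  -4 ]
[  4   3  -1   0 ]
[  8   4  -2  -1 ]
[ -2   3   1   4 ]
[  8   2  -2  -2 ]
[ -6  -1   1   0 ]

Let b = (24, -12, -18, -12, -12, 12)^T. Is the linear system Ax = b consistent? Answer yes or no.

yes

Row reduce the augmented matrix [A | b].
R2 ← R2 + R1: [0, -1, -1, -4, 12]
R3 ← R3 + (2)·R1: [0, -4, -2, -9, 30]
R4 ← R4 − (1/2)·R1: [0, 5, 1, 6, -24]
R5 ← R5 + (2)·R1: [0, -6, -2, -10, 36]
R6 ← R6 − (3/2)·R1: [0, 5, 1, 6, -24]
R3 ← R3 − (4)·R2: [0, 0, 2, 7, -18]
R4 ← R4 + (5)·R2: [0, 0, -4, -14, 36]
R5 ← R5 − (6)·R2: [0, 0, 4, 14, -36]
R6 ← R6 + (5)·R2: [0, 0, -4, -14, 36]
R4 ← R4 + (2)·R3: [0, 0, 0, 0, 0]
R5 ← R5 − (2)·R3: [0, 0, 0, 0, 0]
R6 ← R6 + (2)·R3: [0, 0, 0, 0, 0]
The echelon form has 3 nonzero rows, and every pivot lies in the first 4 columns, so rank(A) = rank([A|b]) = 3.
The system is consistent.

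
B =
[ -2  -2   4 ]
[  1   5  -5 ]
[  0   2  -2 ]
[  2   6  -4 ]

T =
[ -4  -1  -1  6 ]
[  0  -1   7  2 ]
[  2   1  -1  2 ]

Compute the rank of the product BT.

3

First compute BT:
[[ 16,   8, -16,  -8],
 [-14, -11,  39,   6],
 [ -4,  -4,  16,   0],
 [-16, -12,  44,  16]]
Now row reduce the product.
R2 ← R2 + (7/8)·R1: [0, -4, 25, -1]
R3 ← R3 + (1/4)·R1: [0, -2, 12, -2]
R4 ← R4 + R1: [0, -4, 28, 8]
R3 ← R3 − (1/2)·R2: [0, 0, -1/2, -3/2]
R4 ← R4 − R2: [0, 0, 3, 9]
R4 ← R4 + (6)·R3: [0, 0, 0, 0]
3 nonzero rows, so rank(BT) = 3.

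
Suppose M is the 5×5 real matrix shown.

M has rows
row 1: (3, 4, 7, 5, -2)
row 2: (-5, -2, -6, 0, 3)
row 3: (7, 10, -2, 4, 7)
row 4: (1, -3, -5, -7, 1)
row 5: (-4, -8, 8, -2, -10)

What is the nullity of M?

1

Row reduce to echelon form.
R2 ← R2 + (5/3)·R1: [0, 14/3, 17/3, 25/3, -1/3]
R3 ← R3 − (7/3)·R1: [0, 2/3, -55/3, -23/3, 35/3]
R4 ← R4 − (1/3)·R1: [0, -13/3, -22/3, -26/3, 5/3]
R5 ← R5 + (4/3)·R1: [0, -8/3, 52/3, 14/3, -38/3]
R3 ← R3 − (1/7)·R2: [0, 0, -134/7, -62/7, 82/7]
R4 ← R4 + (13/14)·R2: [0, 0, -29/14, -13/14, 19/14]
R5 ← R5 + (4/7)·R2: [0, 0, 144/7, 66/7, -90/7]
R4 ← R4 − (29/268)·R3: [0, 0, 0, 2/67, 6/67]
R5 ← R5 + (72/67)·R3: [0, 0, 0, -6/67, -18/67]
R5 ← R5 + (3)·R4: [0, 0, 0, 0, 0]
4 nonzero rows, so rank(M) = 4.
M has 5 columns; by rank–nullity, nullity = 5 − 4 = 1.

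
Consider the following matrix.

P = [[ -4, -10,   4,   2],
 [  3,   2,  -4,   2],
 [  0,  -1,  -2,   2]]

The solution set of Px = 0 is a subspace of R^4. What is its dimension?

1

Row reduce to echelon form.
R2 ← R2 + (3/4)·R1: [0, -11/2, -1, 7/2]
R3 ← R3 − (2/11)·R2: [0, 0, -20/11, 15/11]
3 nonzero rows, so rank(P) = 3.
P has 4 columns; by rank–nullity, nullity = 4 − 3 = 1.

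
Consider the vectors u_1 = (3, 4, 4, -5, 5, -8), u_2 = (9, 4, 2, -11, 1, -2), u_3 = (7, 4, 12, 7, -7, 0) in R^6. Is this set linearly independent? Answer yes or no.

Form the matrix with these vectors as rows and row reduce.
R2 ← R2 − (3)·R1: [0, -8, -10, 4, -14, 22]
R3 ← R3 − (7/3)·R1: [0, -16/3, 8/3, 56/3, -56/3, 56/3]
R3 ← R3 − (2/3)·R2: [0, 0, 28/3, 16, -28/3, 4]
3 nonzero rows, so the 3 vectors span a space of dimension 3.
Since 3 = 3, the vectors are linearly independent.

yes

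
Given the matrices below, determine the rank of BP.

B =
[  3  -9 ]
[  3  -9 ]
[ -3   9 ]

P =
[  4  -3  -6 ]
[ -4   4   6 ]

First compute BP:
[[ 48, -45, -72],
 [ 48, -45, -72],
 [-48,  45,  72]]
Now row reduce the product.
R2 ← R2 − R1: [0, 0, 0]
R3 ← R3 + R1: [0, 0, 0]
1 nonzero row, so rank(BP) = 1.

1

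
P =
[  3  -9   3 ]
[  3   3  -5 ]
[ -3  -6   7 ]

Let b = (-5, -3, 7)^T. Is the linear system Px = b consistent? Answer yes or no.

Row reduce the augmented matrix [P | b].
R2 ← R2 − R1: [0, 12, -8, 2]
R3 ← R3 + R1: [0, -15, 10, 2]
R3 ← R3 + (5/4)·R2: [0, 0, 0, 9/2]
The echelon form has 3 nonzero rows; the last pivot sits in the augmented column, so rank(P) = 2 but rank([P|b]) = 3.
Since the ranks differ, the system is inconsistent.

no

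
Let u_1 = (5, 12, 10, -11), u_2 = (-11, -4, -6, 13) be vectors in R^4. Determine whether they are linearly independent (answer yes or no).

yes

Form the matrix with these vectors as rows and row reduce.
R2 ← R2 + (11/5)·R1: [0, 112/5, 16, -56/5]
2 nonzero rows, so the 2 vectors span a space of dimension 2.
Since 2 = 2, the vectors are linearly independent.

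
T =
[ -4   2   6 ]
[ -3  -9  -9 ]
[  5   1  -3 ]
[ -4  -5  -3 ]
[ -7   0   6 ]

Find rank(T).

Row reduce to echelon form.
R2 ← R2 − (3/4)·R1: [0, -21/2, -27/2]
R3 ← R3 + (5/4)·R1: [0, 7/2, 9/2]
R4 ← R4 − R1: [0, -7, -9]
R5 ← R5 − (7/4)·R1: [0, -7/2, -9/2]
R3 ← R3 + (1/3)·R2: [0, 0, 0]
R4 ← R4 − (2/3)·R2: [0, 0, 0]
R5 ← R5 − (1/3)·R2: [0, 0, 0]
Echelon form has 2 nonzero rows, so rank(T) = 2.

2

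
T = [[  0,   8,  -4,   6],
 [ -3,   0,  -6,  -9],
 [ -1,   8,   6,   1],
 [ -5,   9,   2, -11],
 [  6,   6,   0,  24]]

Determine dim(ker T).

Row reduce to echelon form.
Swap R1 ↔ R2
R3 ← R3 − (1/3)·R1: [0, 8, 8, 4]
R4 ← R4 − (5/3)·R1: [0, 9, 12, 4]
R5 ← R5 + (2)·R1: [0, 6, -12, 6]
R3 ← R3 − R2: [0, 0, 12, -2]
R4 ← R4 − (9/8)·R2: [0, 0, 33/2, -11/4]
R5 ← R5 − (3/4)·R2: [0, 0, -9, 3/2]
R4 ← R4 − (11/8)·R3: [0, 0, 0, 0]
R5 ← R5 + (3/4)·R3: [0, 0, 0, 0]
3 nonzero rows, so rank(T) = 3.
T has 4 columns; by rank–nullity, nullity = 4 − 3 = 1.

1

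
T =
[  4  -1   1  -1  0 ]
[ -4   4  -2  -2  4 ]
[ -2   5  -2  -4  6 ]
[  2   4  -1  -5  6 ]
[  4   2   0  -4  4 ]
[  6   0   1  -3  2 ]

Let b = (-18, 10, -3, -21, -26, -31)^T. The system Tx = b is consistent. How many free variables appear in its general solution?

Row reduce the augmented matrix [T | b].
R2 ← R2 + R1: [0, 3, -1, -3, 4, -8]
R3 ← R3 + (1/2)·R1: [0, 9/2, -3/2, -9/2, 6, -12]
R4 ← R4 − (1/2)·R1: [0, 9/2, -3/2, -9/2, 6, -12]
R5 ← R5 − R1: [0, 3, -1, -3, 4, -8]
R6 ← R6 − (3/2)·R1: [0, 3/2, -1/2, -3/2, 2, -4]
R3 ← R3 − (3/2)·R2: [0, 0, 0, 0, 0, 0]
R4 ← R4 − (3/2)·R2: [0, 0, 0, 0, 0, 0]
R5 ← R5 − R2: [0, 0, 0, 0, 0, 0]
R6 ← R6 − (1/2)·R2: [0, 0, 0, 0, 0, 0]
The echelon form has 2 nonzero rows, and every pivot lies in the first 5 columns, so rank(T) = rank([T|b]) = 2.
The system is consistent.
Free variables = (unknowns) − (rank) = 5 − 2 = 3.

3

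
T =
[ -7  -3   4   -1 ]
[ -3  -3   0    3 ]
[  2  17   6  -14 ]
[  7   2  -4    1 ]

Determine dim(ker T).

1

Row reduce to echelon form.
R2 ← R2 − (3/7)·R1: [0, -12/7, -12/7, 24/7]
R3 ← R3 + (2/7)·R1: [0, 113/7, 50/7, -100/7]
R4 ← R4 + R1: [0, -1, 0, 0]
R3 ← R3 + (113/12)·R2: [0, 0, -9, 18]
R4 ← R4 − (7/12)·R2: [0, 0, 1, -2]
R4 ← R4 + (1/9)·R3: [0, 0, 0, 0]
3 nonzero rows, so rank(T) = 3.
T has 4 columns; by rank–nullity, nullity = 4 − 3 = 1.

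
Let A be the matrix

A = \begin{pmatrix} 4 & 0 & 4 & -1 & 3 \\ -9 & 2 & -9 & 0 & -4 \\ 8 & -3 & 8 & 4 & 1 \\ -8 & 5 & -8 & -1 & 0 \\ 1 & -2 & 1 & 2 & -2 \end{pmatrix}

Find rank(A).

Row reduce to echelon form.
R2 ← R2 + (9/4)·R1: [0, 2, 0, -9/4, 11/4]
R3 ← R3 − (2)·R1: [0, -3, 0, 6, -5]
R4 ← R4 + (2)·R1: [0, 5, 0, -3, 6]
R5 ← R5 − (1/4)·R1: [0, -2, 0, 9/4, -11/4]
R3 ← R3 + (3/2)·R2: [0, 0, 0, 21/8, -7/8]
R4 ← R4 − (5/2)·R2: [0, 0, 0, 21/8, -7/8]
R5 ← R5 + R2: [0, 0, 0, 0, 0]
R4 ← R4 − R3: [0, 0, 0, 0, 0]
Echelon form has 3 nonzero rows, so rank(A) = 3.

3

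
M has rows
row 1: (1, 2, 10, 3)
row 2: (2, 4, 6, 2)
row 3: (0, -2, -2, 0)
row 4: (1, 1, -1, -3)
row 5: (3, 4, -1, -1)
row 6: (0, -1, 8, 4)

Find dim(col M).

Row reduce to echelon form.
R2 ← R2 − (2)·R1: [0, 0, -14, -4]
R4 ← R4 − R1: [0, -1, -11, -6]
R5 ← R5 − (3)·R1: [0, -2, -31, -10]
Swap R2 ↔ R3
R4 ← R4 − (1/2)·R2: [0, 0, -10, -6]
R5 ← R5 − R2: [0, 0, -29, -10]
R6 ← R6 − (1/2)·R2: [0, 0, 9, 4]
R4 ← R4 − (5/7)·R3: [0, 0, 0, -22/7]
R5 ← R5 − (29/14)·R3: [0, 0, 0, -12/7]
R6 ← R6 + (9/14)·R3: [0, 0, 0, 10/7]
R5 ← R5 − (6/11)·R4: [0, 0, 0, 0]
R6 ← R6 + (5/11)·R4: [0, 0, 0, 0]
Echelon form has 4 nonzero rows, so rank(M) = 4.
The column space has dimension equal to the rank: 4.

4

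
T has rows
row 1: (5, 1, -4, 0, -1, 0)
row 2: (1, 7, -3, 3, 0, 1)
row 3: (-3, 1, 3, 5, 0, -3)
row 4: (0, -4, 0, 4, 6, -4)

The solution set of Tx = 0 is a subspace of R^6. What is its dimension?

Row reduce to echelon form.
R2 ← R2 − (1/5)·R1: [0, 34/5, -11/5, 3, 1/5, 1]
R3 ← R3 + (3/5)·R1: [0, 8/5, 3/5, 5, -3/5, -3]
R3 ← R3 − (4/17)·R2: [0, 0, 19/17, 73/17, -11/17, -55/17]
R4 ← R4 + (10/17)·R2: [0, 0, -22/17, 98/17, 104/17, -58/17]
R4 ← R4 + (22/19)·R3: [0, 0, 0, 204/19, 102/19, -136/19]
4 nonzero rows, so rank(T) = 4.
T has 6 columns; by rank–nullity, nullity = 6 − 4 = 2.

2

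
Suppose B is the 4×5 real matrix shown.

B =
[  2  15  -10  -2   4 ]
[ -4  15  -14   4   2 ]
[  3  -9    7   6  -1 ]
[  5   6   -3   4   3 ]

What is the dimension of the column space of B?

3

Row reduce to echelon form.
R2 ← R2 + (2)·R1: [0, 45, -34, 0, 10]
R3 ← R3 − (3/2)·R1: [0, -63/2, 22, 9, -7]
R4 ← R4 − (5/2)·R1: [0, -63/2, 22, 9, -7]
R3 ← R3 + (7/10)·R2: [0, 0, -9/5, 9, 0]
R4 ← R4 + (7/10)·R2: [0, 0, -9/5, 9, 0]
R4 ← R4 − R3: [0, 0, 0, 0, 0]
Echelon form has 3 nonzero rows, so rank(B) = 3.
The column space has dimension equal to the rank: 3.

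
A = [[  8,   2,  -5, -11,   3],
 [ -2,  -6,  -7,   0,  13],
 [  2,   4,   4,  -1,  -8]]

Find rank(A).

Row reduce to echelon form.
R2 ← R2 + (1/4)·R1: [0, -11/2, -33/4, -11/4, 55/4]
R3 ← R3 − (1/4)·R1: [0, 7/2, 21/4, 7/4, -35/4]
R3 ← R3 + (7/11)·R2: [0, 0, 0, 0, 0]
Echelon form has 2 nonzero rows, so rank(A) = 2.

2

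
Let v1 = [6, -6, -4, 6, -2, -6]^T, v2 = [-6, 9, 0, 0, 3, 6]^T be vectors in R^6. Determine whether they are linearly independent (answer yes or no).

yes

Form the matrix with these vectors as rows and row reduce.
R2 ← R2 + R1: [0, 3, -4, 6, 1, 0]
2 nonzero rows, so the 2 vectors span a space of dimension 2.
Since 2 = 2, the vectors are linearly independent.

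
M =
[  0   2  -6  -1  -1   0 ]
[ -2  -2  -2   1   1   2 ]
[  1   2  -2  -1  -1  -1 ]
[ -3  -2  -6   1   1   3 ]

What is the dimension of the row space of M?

2

Row reduce to echelon form.
Swap R1 ↔ R2
R3 ← R3 + (1/2)·R1: [0, 1, -3, -1/2, -1/2, 0]
R4 ← R4 − (3/2)·R1: [0, 1, -3, -1/2, -1/2, 0]
R3 ← R3 − (1/2)·R2: [0, 0, 0, 0, 0, 0]
R4 ← R4 − (1/2)·R2: [0, 0, 0, 0, 0, 0]
Echelon form has 2 nonzero rows, so rank(M) = 2.
The row space has dimension equal to the rank: 2.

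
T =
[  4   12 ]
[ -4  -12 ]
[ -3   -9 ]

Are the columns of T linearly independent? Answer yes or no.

Row reduce T to echelon form.
R2 ← R2 + R1: [0, 0]
R3 ← R3 + (3/4)·R1: [0, 0]
1 pivot among 2 columns.
Only 1 < 2 pivot columns, so the columns are linearly dependent.

no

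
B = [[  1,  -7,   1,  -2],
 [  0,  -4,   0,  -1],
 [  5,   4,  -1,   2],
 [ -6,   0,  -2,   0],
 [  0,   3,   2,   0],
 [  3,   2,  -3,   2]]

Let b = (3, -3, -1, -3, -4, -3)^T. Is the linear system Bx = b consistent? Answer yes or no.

Row reduce the augmented matrix [B | b].
R3 ← R3 − (5)·R1: [0, 39, -6, 12, -16]
R4 ← R4 + (6)·R1: [0, -42, 4, -12, 15]
R6 ← R6 − (3)·R1: [0, 23, -6, 8, -12]
R3 ← R3 + (39/4)·R2: [0, 0, -6, 9/4, -181/4]
R4 ← R4 − (21/2)·R2: [0, 0, 4, -3/2, 93/2]
R5 ← R5 + (3/4)·R2: [0, 0, 2, -3/4, -25/4]
R6 ← R6 + (23/4)·R2: [0, 0, -6, 9/4, -117/4]
R4 ← R4 + (2/3)·R3: [0, 0, 0, 0, 49/3]
R5 ← R5 + (1/3)·R3: [0, 0, 0, 0, -64/3]
R6 ← R6 − R3: [0, 0, 0, 0, 16]
R5 ← R5 + (64/49)·R4: [0, 0, 0, 0, 0]
R6 ← R6 − (48/49)·R4: [0, 0, 0, 0, 0]
The echelon form has 4 nonzero rows; the last pivot sits in the augmented column, so rank(B) = 3 but rank([B|b]) = 4.
Since the ranks differ, the system is inconsistent.

no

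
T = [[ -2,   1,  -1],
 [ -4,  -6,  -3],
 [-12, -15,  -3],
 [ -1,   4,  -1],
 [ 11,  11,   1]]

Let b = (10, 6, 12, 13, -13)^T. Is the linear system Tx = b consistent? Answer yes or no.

Row reduce the augmented matrix [T | b].
R2 ← R2 − (2)·R1: [0, -8, -1, -14]
R3 ← R3 − (6)·R1: [0, -21, 3, -48]
R4 ← R4 − (1/2)·R1: [0, 7/2, -1/2, 8]
R5 ← R5 + (11/2)·R1: [0, 33/2, -9/2, 42]
R3 ← R3 − (21/8)·R2: [0, 0, 45/8, -45/4]
R4 ← R4 + (7/16)·R2: [0, 0, -15/16, 15/8]
R5 ← R5 + (33/16)·R2: [0, 0, -105/16, 105/8]
R4 ← R4 + (1/6)·R3: [0, 0, 0, 0]
R5 ← R5 + (7/6)·R3: [0, 0, 0, 0]
The echelon form has 3 nonzero rows, and every pivot lies in the first 3 columns, so rank(T) = rank([T|b]) = 3.
The system is consistent.

yes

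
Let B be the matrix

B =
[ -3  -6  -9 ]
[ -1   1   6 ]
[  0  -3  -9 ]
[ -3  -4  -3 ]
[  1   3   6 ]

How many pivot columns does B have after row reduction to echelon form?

Row reduce to echelon form.
R2 ← R2 − (1/3)·R1: [0, 3, 9]
R4 ← R4 − R1: [0, 2, 6]
R5 ← R5 + (1/3)·R1: [0, 1, 3]
R3 ← R3 + R2: [0, 0, 0]
R4 ← R4 − (2/3)·R2: [0, 0, 0]
R5 ← R5 − (1/3)·R2: [0, 0, 0]
Echelon form has 2 nonzero rows, so rank(B) = 2.
Each nonzero row contributes one pivot column: 2 pivot columns.

2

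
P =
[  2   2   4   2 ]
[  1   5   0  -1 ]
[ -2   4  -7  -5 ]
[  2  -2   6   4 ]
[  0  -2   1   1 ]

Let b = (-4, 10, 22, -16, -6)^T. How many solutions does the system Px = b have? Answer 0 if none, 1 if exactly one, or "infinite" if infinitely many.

Row reduce the augmented matrix [P | b].
R2 ← R2 − (1/2)·R1: [0, 4, -2, -2, 12]
R3 ← R3 + R1: [0, 6, -3, -3, 18]
R4 ← R4 − R1: [0, -4, 2, 2, -12]
R3 ← R3 − (3/2)·R2: [0, 0, 0, 0, 0]
R4 ← R4 + R2: [0, 0, 0, 0, 0]
R5 ← R5 + (1/2)·R2: [0, 0, 0, 0, 0]
The echelon form has 2 nonzero rows, and every pivot lies in the first 4 columns, so rank(P) = rank([P|b]) = 2.
The system is consistent.
rank = 2 < 4 unknowns, so there are infinitely many solutions.

infinite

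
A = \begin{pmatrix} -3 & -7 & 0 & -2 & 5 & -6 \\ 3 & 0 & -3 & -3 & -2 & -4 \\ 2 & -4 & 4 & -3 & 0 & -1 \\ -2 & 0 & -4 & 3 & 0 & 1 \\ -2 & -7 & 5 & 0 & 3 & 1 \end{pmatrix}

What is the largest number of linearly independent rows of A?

Row reduce to echelon form.
R2 ← R2 + R1: [0, -7, -3, -5, 3, -10]
R3 ← R3 + (2/3)·R1: [0, -26/3, 4, -13/3, 10/3, -5]
R4 ← R4 − (2/3)·R1: [0, 14/3, -4, 13/3, -10/3, 5]
R5 ← R5 − (2/3)·R1: [0, -7/3, 5, 4/3, -1/3, 5]
R3 ← R3 − (26/21)·R2: [0, 0, 54/7, 13/7, -8/21, 155/21]
R4 ← R4 + (2/3)·R2: [0, 0, -6, 1, -4/3, -5/3]
R5 ← R5 − (1/3)·R2: [0, 0, 6, 3, -4/3, 25/3]
R4 ← R4 + (7/9)·R3: [0, 0, 0, 22/9, -44/27, 110/27]
R5 ← R5 − (7/9)·R3: [0, 0, 0, 14/9, -28/27, 70/27]
R5 ← R5 − (7/11)·R4: [0, 0, 0, 0, 0, 0]
Echelon form has 4 nonzero rows, so rank(A) = 4.
The rank gives the maximum number of linearly independent rows: 4.

4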